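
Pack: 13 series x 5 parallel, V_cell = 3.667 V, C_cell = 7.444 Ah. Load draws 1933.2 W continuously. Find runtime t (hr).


Step 1: E_pack = Ns * V_cell * Np * C_cell = 13 * 3.667 * 5 * 7.444 = 1774.3 Wh
Step 2: t = E_pack / P = 1774.3 / 1933.2 = 0.9178 hr

0.9178 hr


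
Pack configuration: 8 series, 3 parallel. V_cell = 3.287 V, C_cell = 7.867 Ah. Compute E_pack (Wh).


V_pack = 8 * 3.287 = 26.296 V
C_pack = 3 * 7.867 = 23.601 Ah
E = V_pack * C_pack = 26.296 * 23.601 = 620.6 Wh

620.6 Wh


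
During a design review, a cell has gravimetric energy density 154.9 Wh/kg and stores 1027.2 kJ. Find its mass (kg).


Convert: E = 1027.2 kJ = 285.33 Wh
m = E / ED = 285.33 / 154.9 = 1.842 kg

1.842 kg


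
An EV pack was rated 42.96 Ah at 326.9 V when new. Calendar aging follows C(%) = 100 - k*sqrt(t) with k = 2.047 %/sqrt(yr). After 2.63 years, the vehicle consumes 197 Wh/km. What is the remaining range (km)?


Step 1: capacity retention = 100 - 2.047 * sqrt(2.63) = 100 - 2.047 * 1.6217 = 96.68%
Step 2: C_now = 42.96 * 96.68/100 = 41.534 Ah
Step 3: E_pack = V * C_now = 326.9 * 41.534 = 13577 Wh
Step 4: range = E_pack / consumption = 13577 / 197 = 68.92 km

68.92 km


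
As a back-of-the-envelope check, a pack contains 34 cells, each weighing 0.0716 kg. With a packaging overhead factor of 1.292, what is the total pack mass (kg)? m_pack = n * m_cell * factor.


m_pack = n * m_cell * overhead = 34 * 0.0716 * 1.292 = 3.145 kg

3.145 kg


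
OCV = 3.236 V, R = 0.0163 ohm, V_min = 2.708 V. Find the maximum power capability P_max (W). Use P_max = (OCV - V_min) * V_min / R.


P_max = (OCV - V_min) * V_min / R = (3.236 - 2.708) * 2.708 / 0.0163 = 0.528 * 2.708 / 0.0163 = 87.72 W

87.72 W


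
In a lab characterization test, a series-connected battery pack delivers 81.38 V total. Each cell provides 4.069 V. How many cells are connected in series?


n = V_pack / V_cell = 81.38 / 4.069 = 20

20


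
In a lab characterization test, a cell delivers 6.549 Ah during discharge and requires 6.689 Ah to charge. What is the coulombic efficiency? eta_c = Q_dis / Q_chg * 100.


eta_c = Q_dis / Q_chg * 100 = 6.549 / 6.689 * 100 = 97.91%

97.91%


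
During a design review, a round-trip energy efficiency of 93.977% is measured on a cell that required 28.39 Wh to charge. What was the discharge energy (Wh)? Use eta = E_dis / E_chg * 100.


E_dis = eta/100 * E_chg = 93.977/100 * 28.39 = 26.68 Wh

26.68 Wh


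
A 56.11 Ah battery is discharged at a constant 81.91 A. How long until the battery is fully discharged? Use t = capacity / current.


t = capacity / current = 56.11 / 81.91 = 0.6850 hr

0.6850 hr


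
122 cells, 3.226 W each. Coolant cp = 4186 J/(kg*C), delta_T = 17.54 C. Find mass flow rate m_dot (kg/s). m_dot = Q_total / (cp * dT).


Q_total = 122 * 3.226 = 393.57 W
m_dot = Q_total / (cp * dT) = 393.57 / (4186 * 17.54) = 0.005360 kg/s

0.005360 kg/s


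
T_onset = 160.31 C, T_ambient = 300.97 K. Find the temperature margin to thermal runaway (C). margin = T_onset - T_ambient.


Convert: T_ambient = 300.97 K = 27.82 C
margin = 160.31 - 27.82 = 132.49 C

132.49 C


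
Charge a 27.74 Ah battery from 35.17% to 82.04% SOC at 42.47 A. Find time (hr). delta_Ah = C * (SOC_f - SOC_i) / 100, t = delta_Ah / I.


Step 1: dSOC = 82.04% - 35.17% = 46.87%
Step 2: delta_Ah = 27.74 * 46.87 / 100 = 13.002 Ah
Step 3: t = 13.002 / 42.47 = 0.3061 hr

0.3061 hr


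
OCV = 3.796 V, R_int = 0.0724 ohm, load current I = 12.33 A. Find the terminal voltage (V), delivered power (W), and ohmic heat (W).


Step 1: V_terminal = OCV - I*R = 3.796 - 12.33 * 0.0724 = 2.9033 V
Step 2: P_out = V_terminal * I = 2.9033 * 12.33 = 35.80 W
Step 3: Q = I^2 * R = 12.33^2 * 0.0724 = 11.01 W

V=2.9033 V, P=35.80 W, Q=11.01 W


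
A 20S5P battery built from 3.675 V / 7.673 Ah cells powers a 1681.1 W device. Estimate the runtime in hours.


Step 1: E_pack = Ns * V_cell * Np * C_cell = 20 * 3.675 * 5 * 7.673 = 2819.8 Wh
Step 2: t = E_pack / P = 2819.8 / 1681.1 = 1.677 hr

1.677 hr


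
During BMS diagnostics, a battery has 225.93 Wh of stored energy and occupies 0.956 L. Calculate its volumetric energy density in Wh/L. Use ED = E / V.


ED = E / V = 225.93 / 0.956 = 236.3 Wh/L

236.3 Wh/L


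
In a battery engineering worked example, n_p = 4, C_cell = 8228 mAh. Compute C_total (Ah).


Convert: C_cell = 8228 mAh = 8.228 Ah
C_total = 4 * 8.228 = 32.912 Ah

32.912 Ah


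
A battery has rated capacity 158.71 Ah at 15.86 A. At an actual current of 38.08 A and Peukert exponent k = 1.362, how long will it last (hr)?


Step 1: t_rated = C / I_rated = 158.71 / 15.86 = 10.007 hr
Step 2: ratio = 15.86 / 38.08 = 0.41649
Step 3: ratio^k = 0.41649^1.362 = 0.30332
Step 4: t = t_rated * ratio^k = 10.007 * 0.30332 = 3.035 hr

3.035 hr


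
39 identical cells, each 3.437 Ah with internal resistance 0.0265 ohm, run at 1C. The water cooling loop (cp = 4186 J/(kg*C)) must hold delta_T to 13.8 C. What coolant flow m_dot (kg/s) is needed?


Step 1: I = 1 * 3.437 = 3.437 A
Step 2: Q_cell = I^2 * R = 3.437^2 * 0.0265 = 0.31304 W
Step 3: Q_total = 39 * 0.31304 = 12.209 W
Step 4: m_dot = Q_total / (cp * dT) = 12.209 / (4186 * 13.8) = 2.113e-04 kg/s

2.113e-04 kg/s


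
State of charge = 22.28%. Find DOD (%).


DOD = 100 - SOC = 100 - 22.28 = 77.72%

77.72%


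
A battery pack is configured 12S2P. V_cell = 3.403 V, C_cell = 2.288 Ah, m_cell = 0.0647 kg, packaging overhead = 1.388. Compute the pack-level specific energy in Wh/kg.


Step 1: V_pack = 12 * 3.403 = 40.836 V
Step 2: C_pack = 2 * 2.288 = 4.576 Ah
Step 3: E_pack = V_pack * C_pack = 40.836 * 4.576 = 186.87 Wh
Step 4: m_pack = 12 * 2 * 0.0647 * 1.388 = 2.1553 kg
Step 5: ED = E_pack / m_pack = 186.87 / 2.1553 = 86.70 Wh/kg

86.70 Wh/kg


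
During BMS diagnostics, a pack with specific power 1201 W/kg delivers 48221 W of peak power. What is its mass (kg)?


m = P / SP = 48221 / 1201 = 40.15 kg

40.15 kg


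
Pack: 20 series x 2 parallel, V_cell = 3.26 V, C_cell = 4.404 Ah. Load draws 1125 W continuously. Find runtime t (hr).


Step 1: E_pack = Ns * V_cell * Np * C_cell = 20 * 3.26 * 2 * 4.404 = 574.28 Wh
Step 2: t = E_pack / P = 574.28 / 1125 = 0.5105 hr

0.5105 hr


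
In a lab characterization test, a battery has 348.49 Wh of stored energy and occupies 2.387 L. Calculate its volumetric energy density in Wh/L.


ED = E / V = 348.49 / 2.387 = 146.0 Wh/L

146.0 Wh/L


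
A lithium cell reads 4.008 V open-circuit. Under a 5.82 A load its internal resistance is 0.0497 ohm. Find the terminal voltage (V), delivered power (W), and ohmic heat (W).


Step 1: V_terminal = OCV - I*R = 4.008 - 5.82 * 0.0497 = 3.7187 V
Step 2: P_out = V_terminal * I = 3.7187 * 5.82 = 21.64 W
Step 3: Q = I^2 * R = 5.82^2 * 0.0497 = 1.683 W

V=3.7187 V, P=21.64 W, Q=1.683 W


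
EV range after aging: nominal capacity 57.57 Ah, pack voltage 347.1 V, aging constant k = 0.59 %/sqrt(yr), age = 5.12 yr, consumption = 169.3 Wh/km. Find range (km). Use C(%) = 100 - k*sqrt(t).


Step 1: capacity retention = 100 - 0.59 * sqrt(5.12) = 100 - 0.59 * 2.2627 = 98.665%
Step 2: C_now = 57.57 * 98.665/100 = 56.801 Ah
Step 3: E_pack = V * C_now = 347.1 * 56.801 = 19716 Wh
Step 4: range = E_pack / consumption = 19716 / 169.3 = 116.5 km

116.5 km


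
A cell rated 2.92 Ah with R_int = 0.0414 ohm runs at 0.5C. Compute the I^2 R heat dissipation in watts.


Step 1: I = C_rate * capacity = 0.5 * 2.92 = 1.46 A
Step 2: Q = I^2 * R = 1.46^2 * 0.0414 = 2.1316 * 0.0414 = 0.08825 W

0.08825 W


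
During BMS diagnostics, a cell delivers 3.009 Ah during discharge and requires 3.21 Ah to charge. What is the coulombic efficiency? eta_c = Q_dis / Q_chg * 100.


eta_c = Q_dis / Q_chg * 100 = 3.009 / 3.21 * 100 = 93.74%

93.74%


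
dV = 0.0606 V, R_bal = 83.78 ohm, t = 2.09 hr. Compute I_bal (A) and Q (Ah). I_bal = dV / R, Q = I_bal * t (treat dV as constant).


First, Ohm's law: I_bal = 0.0606 V / 83.78 ohm = 7.2332e-04 A
Then Q = I * t = 7.2332e-04 A * 2.09 hr = 0.001512 Ah

I=7.2332e-04 A, Q=0.001512 Ah


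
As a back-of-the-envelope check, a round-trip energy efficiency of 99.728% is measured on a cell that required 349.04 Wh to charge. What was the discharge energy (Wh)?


E_dis = eta/100 * E_chg = 99.728/100 * 349.04 = 348.1 Wh

348.1 Wh


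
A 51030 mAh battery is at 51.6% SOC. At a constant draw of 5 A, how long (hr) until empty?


Convert: C_total = 51030 mAh = 51.03 Ah
Step 1: remaining = SOC/100 * C_total = 51.6/100 * 51.03 = 26.331 Ah
Step 2: t = remaining / I = 26.331 / 5 = 5.266 hr

5.266 hr


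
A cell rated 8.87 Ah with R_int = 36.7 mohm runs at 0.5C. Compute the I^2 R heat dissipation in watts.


Convert: R = 36.7 mohm = 0.0367 ohm
Step 1: I = C_rate * capacity = 0.5 * 8.87 = 4.435 A
Step 2: Q = I^2 * R = 4.435^2 * 0.0367 = 19.669 * 0.0367 = 0.7219 W

0.7219 W


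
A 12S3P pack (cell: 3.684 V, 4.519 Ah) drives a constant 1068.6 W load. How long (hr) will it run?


Step 1: E_pack = Ns * V_cell * Np * C_cell = 12 * 3.684 * 3 * 4.519 = 599.33 Wh
Step 2: t = E_pack / P = 599.33 / 1068.6 = 0.5609 hr

0.5609 hr


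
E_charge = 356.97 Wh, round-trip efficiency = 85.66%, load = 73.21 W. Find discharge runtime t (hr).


Step 1: E_discharge = eta/100 * E_charge = 85.66/100 * 356.97 = 305.78 Wh
Step 2: t = E_discharge / P = 305.78 / 73.21 = 4.177 hr

4.177 hr


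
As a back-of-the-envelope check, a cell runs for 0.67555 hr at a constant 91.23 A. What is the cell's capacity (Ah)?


C = I * t = 91.23 * 0.67555 = 61.63 Ah

61.63 Ah


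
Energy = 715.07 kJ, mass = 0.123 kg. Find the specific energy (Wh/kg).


Convert: E = 715.07 kJ = 198.63 Wh
ED = E / m = 198.63 / 0.123 = 1615 Wh/kg

1615 Wh/kg


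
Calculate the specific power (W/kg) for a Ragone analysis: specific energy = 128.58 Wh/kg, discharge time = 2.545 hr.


P_specific = E / t = 128.58 / 2.545 = 50.52 W/kg

50.52 W/kg


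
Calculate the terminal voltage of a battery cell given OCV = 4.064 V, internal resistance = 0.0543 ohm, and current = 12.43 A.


IR drop = 12.43 * 0.0543 = 0.67495 V
V = 4.064 - 0.67495 = 3.389 V

3.389 V


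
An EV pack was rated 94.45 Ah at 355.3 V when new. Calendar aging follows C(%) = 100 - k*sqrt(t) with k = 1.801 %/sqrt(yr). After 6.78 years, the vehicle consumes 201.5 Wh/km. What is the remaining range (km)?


Step 1: capacity retention = 100 - 1.801 * sqrt(6.78) = 100 - 1.801 * 2.6038 = 95.311%
Step 2: C_now = 94.45 * 95.311/100 = 90.021 Ah
Step 3: E_pack = V * C_now = 355.3 * 90.021 = 31984 Wh
Step 4: range = E_pack / consumption = 31984 / 201.5 = 158.7 km

158.7 km


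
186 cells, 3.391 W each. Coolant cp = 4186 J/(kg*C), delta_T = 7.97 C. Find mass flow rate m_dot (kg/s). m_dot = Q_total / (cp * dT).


Q_total = 186 * 3.391 = 630.73 W
m_dot = Q_total / (cp * dT) = 630.73 / (4186 * 7.97) = 0.01891 kg/s

0.01891 kg/s


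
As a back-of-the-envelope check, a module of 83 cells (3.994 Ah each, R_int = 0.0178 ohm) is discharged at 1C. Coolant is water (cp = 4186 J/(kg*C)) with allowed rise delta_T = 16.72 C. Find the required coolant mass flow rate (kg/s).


Step 1: I = 1 * 3.994 = 3.994 A
Step 2: Q_cell = I^2 * R = 3.994^2 * 0.0178 = 0.28395 W
Step 3: Q_total = 83 * 0.28395 = 23.568 W
Step 4: m_dot = Q_total / (cp * dT) = 23.568 / (4186 * 16.72) = 3.367e-04 kg/s

3.367e-04 kg/s


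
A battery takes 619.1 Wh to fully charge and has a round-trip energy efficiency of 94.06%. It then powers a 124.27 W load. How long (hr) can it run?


Step 1: E_discharge = eta/100 * E_charge = 94.06/100 * 619.1 = 582.33 Wh
Step 2: t = E_discharge / P = 582.33 / 124.27 = 4.686 hr

4.686 hr


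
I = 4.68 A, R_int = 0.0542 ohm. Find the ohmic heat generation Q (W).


Q = I^2 * R = 4.68^2 * 0.0542 = 1.187 W

1.187 W


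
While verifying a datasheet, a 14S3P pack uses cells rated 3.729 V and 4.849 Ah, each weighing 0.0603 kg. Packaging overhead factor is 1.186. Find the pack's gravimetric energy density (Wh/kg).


Step 1: V_pack = 14 * 3.729 = 52.206 V
Step 2: C_pack = 3 * 4.849 = 14.547 Ah
Step 3: E_pack = V_pack * C_pack = 52.206 * 14.547 = 759.44 Wh
Step 4: m_pack = 14 * 3 * 0.0603 * 1.186 = 3.0037 kg
Step 5: ED = E_pack / m_pack = 759.44 / 3.0037 = 252.8 Wh/kg

252.8 Wh/kg


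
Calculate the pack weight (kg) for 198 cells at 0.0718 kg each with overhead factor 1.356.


Cell mass sum = 198 * 0.0718 = 14.216 kg
With overhead 1.356: m_pack = 14.216 * 1.356 = 19.28 kg

19.28 kg


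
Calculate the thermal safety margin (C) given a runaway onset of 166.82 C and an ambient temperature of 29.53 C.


Safety margin = 166.82 C - 29.53 C = 137.29 C

137.29 C


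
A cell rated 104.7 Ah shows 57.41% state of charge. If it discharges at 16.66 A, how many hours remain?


Step 1: remaining = SOC/100 * C_total = 57.41/100 * 104.7 = 60.108 Ah
Step 2: t = remaining / I = 60.108 / 16.66 = 3.608 hr

3.608 hr


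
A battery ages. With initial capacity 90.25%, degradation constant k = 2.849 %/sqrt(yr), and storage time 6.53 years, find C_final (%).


sqrt(t) = sqrt(6.53) = 2.5554
C_final = 90.25 - 2.849 * 2.5554 = 82.97%

82.97%


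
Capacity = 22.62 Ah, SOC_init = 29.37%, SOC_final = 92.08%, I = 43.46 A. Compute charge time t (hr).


delta_Ah = 22.62 * (92.08 - 29.37) / 100 = 14.185 Ah
t = delta_Ah / I = 14.185 / 43.46 = 0.3264 hr

0.3264 hr


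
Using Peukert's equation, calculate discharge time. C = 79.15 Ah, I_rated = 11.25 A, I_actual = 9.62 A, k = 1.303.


Step 1: t_rated = C / I_rated = 79.15 / 11.25 = 7.0356 hr
Step 2: ratio = 11.25 / 9.62 = 1.1694
Step 3: ratio^k = 1.1694^1.303 = 1.2262
Step 4: t = t_rated * ratio^k = 7.0356 * 1.2262 = 8.627 hr

8.627 hr


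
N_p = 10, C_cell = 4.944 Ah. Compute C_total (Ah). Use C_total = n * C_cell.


Parallel capacities add: 10 * 4.944 Ah = 49.44 Ah

49.44 Ah


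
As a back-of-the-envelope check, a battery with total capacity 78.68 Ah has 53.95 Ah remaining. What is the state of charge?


SOC = (remaining / total) * 100 = (53.95 / 78.68) * 100 = 68.57%

68.57%


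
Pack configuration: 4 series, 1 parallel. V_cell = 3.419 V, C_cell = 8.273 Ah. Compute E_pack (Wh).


V_pack = 4 * 3.419 = 13.676 V
C_pack = 1 * 8.273 = 8.273 Ah
E = V_pack * C_pack = 13.676 * 8.273 = 113.1 Wh

113.1 Wh


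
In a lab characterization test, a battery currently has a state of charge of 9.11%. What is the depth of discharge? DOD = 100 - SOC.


DOD = 100 - SOC = 100 - 9.11 = 90.89%

90.89%


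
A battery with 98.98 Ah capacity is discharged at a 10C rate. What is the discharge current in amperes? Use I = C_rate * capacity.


At 10C: I = 10 * 98.98 Ah = 989.8 A

989.8 A


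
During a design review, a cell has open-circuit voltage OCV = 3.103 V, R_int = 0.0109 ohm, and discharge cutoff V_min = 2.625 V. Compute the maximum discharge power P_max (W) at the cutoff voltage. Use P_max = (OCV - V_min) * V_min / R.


dV = OCV - V_min = 0.478 V (so I_max = dV / R)
P_max = dV * V_min / R = 0.478 * 2.625 / 0.0109 = 115.1 W

115.1 W


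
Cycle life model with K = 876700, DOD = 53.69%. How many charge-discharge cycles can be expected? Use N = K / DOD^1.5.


Step 1: DOD^1.5 = 53.69^1.5 = 393.41
Step 2: N = 876700 / 393.41 = 2228 cycles

2228 cycles


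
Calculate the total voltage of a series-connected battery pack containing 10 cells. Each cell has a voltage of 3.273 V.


Series voltages add: 10 * 3.273 V = 32.73 V

32.73 V


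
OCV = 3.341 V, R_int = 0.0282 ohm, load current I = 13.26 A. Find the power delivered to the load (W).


Step 1: V_terminal = OCV - I*R = 3.341 - 13.26 * 0.0282 = 2.9671 V
Step 2: P_out = V_terminal * I = 2.9671 * 13.26 = 39.34 W

39.34 W


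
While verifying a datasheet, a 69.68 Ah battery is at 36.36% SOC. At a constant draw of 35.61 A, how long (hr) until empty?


Step 1: remaining = SOC/100 * C_total = 36.36/100 * 69.68 = 25.336 Ah
Step 2: t = remaining / I = 25.336 / 35.61 = 0.7115 hr

0.7115 hr


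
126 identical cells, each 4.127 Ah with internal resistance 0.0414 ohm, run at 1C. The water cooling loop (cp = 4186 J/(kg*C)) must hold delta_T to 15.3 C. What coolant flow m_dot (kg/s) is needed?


Step 1: I = 1 * 4.127 = 4.127 A
Step 2: Q_cell = I^2 * R = 4.127^2 * 0.0414 = 0.70513 W
Step 3: Q_total = 126 * 0.70513 = 88.846 W
Step 4: m_dot = Q_total / (cp * dT) = 88.846 / (4186 * 15.3) = 0.001387 kg/s

0.001387 kg/s


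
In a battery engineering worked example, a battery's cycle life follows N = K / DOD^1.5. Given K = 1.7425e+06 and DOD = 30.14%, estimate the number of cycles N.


Step 1: DOD^1.5 = 30.14^1.5 = 165.47
Step 2: N = 1.7425e+06 / 165.47 = 10530 cycles

10530 cycles


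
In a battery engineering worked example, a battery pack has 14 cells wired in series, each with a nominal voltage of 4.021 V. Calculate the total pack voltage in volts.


Series voltages add: 14 * 4.021 V = 56.294 V

56.294 V


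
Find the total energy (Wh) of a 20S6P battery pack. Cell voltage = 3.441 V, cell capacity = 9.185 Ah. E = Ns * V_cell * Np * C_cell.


V_pack = 20 * 3.441 = 68.82 V
C_pack = 6 * 9.185 = 55.11 Ah
E = V_pack * C_pack = 68.82 * 55.11 = 3793 Wh

3793 Wh


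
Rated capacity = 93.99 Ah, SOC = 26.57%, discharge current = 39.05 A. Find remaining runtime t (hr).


Step 1: remaining = SOC/100 * C_total = 26.57/100 * 93.99 = 24.973 Ah
Step 2: t = remaining / I = 24.973 / 39.05 = 0.6395 hr

0.6395 hr


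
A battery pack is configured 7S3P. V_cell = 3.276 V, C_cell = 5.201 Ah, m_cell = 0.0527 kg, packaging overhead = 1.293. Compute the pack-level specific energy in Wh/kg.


Step 1: V_pack = 7 * 3.276 = 22.932 V
Step 2: C_pack = 3 * 5.201 = 15.603 Ah
Step 3: E_pack = V_pack * C_pack = 22.932 * 15.603 = 357.81 Wh
Step 4: m_pack = 7 * 3 * 0.0527 * 1.293 = 1.431 kg
Step 5: ED = E_pack / m_pack = 357.81 / 1.431 = 250.0 Wh/kg

250.0 Wh/kg


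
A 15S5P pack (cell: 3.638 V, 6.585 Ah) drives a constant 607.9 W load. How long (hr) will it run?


Step 1: E_pack = Ns * V_cell * Np * C_cell = 15 * 3.638 * 5 * 6.585 = 1796.7 Wh
Step 2: t = E_pack / P = 1796.7 / 607.9 = 2.956 hr

2.956 hr


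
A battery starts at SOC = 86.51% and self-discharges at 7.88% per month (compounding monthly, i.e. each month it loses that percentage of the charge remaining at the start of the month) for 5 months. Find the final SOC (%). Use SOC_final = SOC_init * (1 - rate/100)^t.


Monthly retention factor = 1 - 7.88/100 = 0.9212
Over 5 months: factor^5 = 0.66339
SOC_final = 86.51 * 0.66339 = 57.39%

57.39%


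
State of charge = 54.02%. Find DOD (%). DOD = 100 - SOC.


Complement of SOC: DOD = 100% - 54.02% = 45.98%

45.98%


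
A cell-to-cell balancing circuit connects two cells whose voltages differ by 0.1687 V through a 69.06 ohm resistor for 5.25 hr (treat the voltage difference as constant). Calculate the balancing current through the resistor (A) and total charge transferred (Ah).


I_bal = dV / R = 0.1687 / 69.06 = 0.0024428 A
Q = I_bal * t = 0.0024428 * 5.25 = 0.01282 Ah

I=0.0024428 A, Q=0.01282 Ah


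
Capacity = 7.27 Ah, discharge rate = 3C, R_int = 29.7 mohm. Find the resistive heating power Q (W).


Convert: R = 29.7 mohm = 0.0297 ohm
Step 1: I = C_rate * capacity = 3 * 7.27 = 21.81 A
Step 2: Q = I^2 * R = 21.81^2 * 0.0297 = 475.68 * 0.0297 = 14.13 W

14.13 W


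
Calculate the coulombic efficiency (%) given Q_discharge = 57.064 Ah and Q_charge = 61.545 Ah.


eta_c = Q_dis / Q_chg * 100 = 57.064 / 61.545 * 100 = 92.72%

92.72%


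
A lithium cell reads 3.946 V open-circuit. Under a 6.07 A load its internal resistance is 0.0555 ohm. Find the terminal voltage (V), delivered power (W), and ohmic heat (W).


Step 1: V_terminal = OCV - I*R = 3.946 - 6.07 * 0.0555 = 3.6091 V
Step 2: P_out = V_terminal * I = 3.6091 * 6.07 = 21.91 W
Step 3: Q = I^2 * R = 6.07^2 * 0.0555 = 2.045 W

V=3.6091 V, P=21.91 W, Q=2.045 W


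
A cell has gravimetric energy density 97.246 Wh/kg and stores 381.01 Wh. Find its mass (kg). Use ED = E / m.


m = E / ED = 381.01 / 97.246 = 3.918 kg

3.918 kg


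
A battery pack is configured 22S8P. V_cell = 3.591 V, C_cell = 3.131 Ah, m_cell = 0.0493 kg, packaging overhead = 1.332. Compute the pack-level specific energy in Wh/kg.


Step 1: V_pack = 22 * 3.591 = 79.002 V
Step 2: C_pack = 8 * 3.131 = 25.048 Ah
Step 3: E_pack = V_pack * C_pack = 79.002 * 25.048 = 1978.8 Wh
Step 4: m_pack = 22 * 8 * 0.0493 * 1.332 = 11.557 kg
Step 5: ED = E_pack / m_pack = 1978.8 / 11.557 = 171.2 Wh/kg

171.2 Wh/kg


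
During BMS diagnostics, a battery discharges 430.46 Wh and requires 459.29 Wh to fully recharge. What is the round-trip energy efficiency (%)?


eta_e = E_dis / E_chg * 100 = 430.46 / 459.29 * 100 = 93.72%

93.72%


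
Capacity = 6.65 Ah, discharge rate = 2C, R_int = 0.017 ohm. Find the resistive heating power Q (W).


Step 1: I = C_rate * capacity = 2 * 6.65 = 13.3 A
Step 2: Q = I^2 * R = 13.3^2 * 0.017 = 176.89 * 0.017 = 3.007 W

3.007 W


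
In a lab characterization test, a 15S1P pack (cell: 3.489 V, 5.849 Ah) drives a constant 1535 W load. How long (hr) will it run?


Step 1: E_pack = Ns * V_cell * Np * C_cell = 15 * 3.489 * 1 * 5.849 = 306.11 Wh
Step 2: t = E_pack / P = 306.11 / 1535 = 0.1994 hr

0.1994 hr


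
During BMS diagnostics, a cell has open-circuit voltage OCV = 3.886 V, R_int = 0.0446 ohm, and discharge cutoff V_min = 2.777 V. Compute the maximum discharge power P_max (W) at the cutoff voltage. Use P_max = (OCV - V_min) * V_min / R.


P_max = (OCV - V_min) * V_min / R = (3.886 - 2.777) * 2.777 / 0.0446 = 1.109 * 2.777 / 0.0446 = 69.05 W

69.05 W


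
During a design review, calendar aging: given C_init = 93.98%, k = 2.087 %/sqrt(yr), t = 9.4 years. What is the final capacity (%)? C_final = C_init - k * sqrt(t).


sqrt(t) = sqrt(9.4) = 3.0659
C_final = 93.98 - 2.087 * 3.0659 = 87.58%

87.58%


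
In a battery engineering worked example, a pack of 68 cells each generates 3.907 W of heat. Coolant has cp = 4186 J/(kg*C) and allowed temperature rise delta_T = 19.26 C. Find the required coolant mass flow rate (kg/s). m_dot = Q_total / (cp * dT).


Q_total = 68 * 3.907 = 265.68 W
m_dot = Q_total / (cp * dT) = 265.68 / (4186 * 19.26) = 0.003295 kg/s

0.003295 kg/s


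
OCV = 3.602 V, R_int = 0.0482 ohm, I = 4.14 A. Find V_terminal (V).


V = OCV - I*R = 3.602 - 4.14 * 0.0482 = 3.402 V

3.402 V


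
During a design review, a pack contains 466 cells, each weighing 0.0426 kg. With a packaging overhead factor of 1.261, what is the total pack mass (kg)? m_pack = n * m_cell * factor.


Cell mass sum = 466 * 0.0426 = 19.852 kg
With overhead 1.261: m_pack = 19.852 * 1.261 = 25.03 kg

25.03 kg


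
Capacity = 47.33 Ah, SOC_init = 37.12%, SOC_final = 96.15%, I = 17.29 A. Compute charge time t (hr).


Step 1: dSOC = 96.15% - 37.12% = 59.03%
Step 2: delta_Ah = 47.33 * 59.03 / 100 = 27.939 Ah
Step 3: t = 27.939 / 17.29 = 1.616 hr

1.616 hr


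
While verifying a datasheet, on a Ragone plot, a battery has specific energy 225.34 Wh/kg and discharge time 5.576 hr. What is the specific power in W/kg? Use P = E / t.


Specific power = 225.34 Wh/kg / 5.576 hr = 40.41 W/kg

40.41 W/kg


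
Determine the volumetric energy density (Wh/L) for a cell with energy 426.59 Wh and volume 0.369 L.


ED = E / V = 426.59 / 0.369 = 1156 Wh/L

1156 Wh/L


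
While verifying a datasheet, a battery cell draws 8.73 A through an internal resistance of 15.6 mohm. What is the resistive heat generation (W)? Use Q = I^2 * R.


Convert: R = 15.6 mohm = 0.0156 ohm
I^2 = 76.213
Q = 76.213 * 0.0156 = 1.189 W

1.189 W


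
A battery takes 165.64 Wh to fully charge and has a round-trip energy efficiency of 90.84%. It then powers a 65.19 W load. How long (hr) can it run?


Step 1: E_discharge = eta/100 * E_charge = 90.84/100 * 165.64 = 150.47 Wh
Step 2: t = E_discharge / P = 150.47 / 65.19 = 2.308 hr

2.308 hr


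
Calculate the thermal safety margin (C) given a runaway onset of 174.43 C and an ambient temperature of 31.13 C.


margin = T_onset - T_ambient = 174.43 - 31.13 = 143.3 C

143.3 C


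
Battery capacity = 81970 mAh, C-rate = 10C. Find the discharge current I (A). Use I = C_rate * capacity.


Convert: capacity = 81970 mAh = 81.97 Ah
I = C_rate * capacity = 10 * 81.97 = 819.7 A

819.7 A


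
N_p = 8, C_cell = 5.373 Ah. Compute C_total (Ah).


C_total = 8 * 5.373 = 42.984 Ah

42.984 Ah


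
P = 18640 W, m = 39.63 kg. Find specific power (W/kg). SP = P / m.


SP = P / m = 18640 / 39.63 = 470.4 W/kg

470.4 W/kg


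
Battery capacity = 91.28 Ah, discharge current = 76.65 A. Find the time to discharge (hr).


Runtime = 91.28 Ah / 76.65 A = 1.191 hr

1.191 hr


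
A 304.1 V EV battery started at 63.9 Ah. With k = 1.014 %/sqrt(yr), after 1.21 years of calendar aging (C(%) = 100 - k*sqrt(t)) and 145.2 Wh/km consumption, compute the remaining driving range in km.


Step 1: capacity retention = 100 - 1.014 * sqrt(1.21) = 100 - 1.014 * 1.1 = 98.885%
Step 2: C_now = 63.9 * 98.885/100 = 63.188 Ah
Step 3: E_pack = V * C_now = 304.1 * 63.188 = 19215 Wh
Step 4: range = E_pack / consumption = 19215 / 145.2 = 132.3 km

132.3 km


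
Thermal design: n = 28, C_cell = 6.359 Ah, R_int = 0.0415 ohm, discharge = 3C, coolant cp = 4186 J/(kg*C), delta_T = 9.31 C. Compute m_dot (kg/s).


Step 1: I = 3 * 6.359 = 19.077 A
Step 2: Q_cell = I^2 * R = 19.077^2 * 0.0415 = 15.103 W
Step 3: Q_total = 28 * 15.103 = 422.88 W
Step 4: m_dot = Q_total / (cp * dT) = 422.88 / (4186 * 9.31) = 0.01085 kg/s

0.01085 kg/s


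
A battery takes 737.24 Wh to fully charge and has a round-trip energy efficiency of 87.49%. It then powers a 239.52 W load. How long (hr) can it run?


Step 1: E_discharge = eta/100 * E_charge = 87.49/100 * 737.24 = 645.01 Wh
Step 2: t = E_discharge / P = 645.01 / 239.52 = 2.693 hr

2.693 hr


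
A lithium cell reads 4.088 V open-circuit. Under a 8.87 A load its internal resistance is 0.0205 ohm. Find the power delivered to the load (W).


Step 1: V_terminal = OCV - I*R = 4.088 - 8.87 * 0.0205 = 3.9062 V
Step 2: P_out = V_terminal * I = 3.9062 * 8.87 = 34.65 W

34.65 W


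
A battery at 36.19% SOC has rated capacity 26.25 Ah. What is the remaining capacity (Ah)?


remaining = SOC / 100 * total = 36.19 / 100 * 26.25 = 9.500 Ah

9.500 Ah


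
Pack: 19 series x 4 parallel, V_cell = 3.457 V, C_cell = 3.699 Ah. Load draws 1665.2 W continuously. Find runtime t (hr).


Step 1: E_pack = Ns * V_cell * Np * C_cell = 19 * 3.457 * 4 * 3.699 = 971.85 Wh
Step 2: t = E_pack / P = 971.85 / 1665.2 = 0.5836 hr

0.5836 hr


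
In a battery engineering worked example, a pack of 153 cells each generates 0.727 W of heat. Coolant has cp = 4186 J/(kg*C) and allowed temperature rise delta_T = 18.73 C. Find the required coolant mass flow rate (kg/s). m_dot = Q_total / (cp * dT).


Step 1: Total heat Q = 153 * 0.727 W = 111.23 W
Step 2: denom = cp * dT = 4186 * 18.73 = 78404
Step 3: m_dot = 111.23 / 78404 = 0.001419 kg/s

0.001419 kg/s


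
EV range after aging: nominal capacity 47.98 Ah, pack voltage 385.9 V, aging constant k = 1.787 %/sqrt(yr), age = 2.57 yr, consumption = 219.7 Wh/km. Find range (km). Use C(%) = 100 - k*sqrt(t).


Step 1: capacity retention = 100 - 1.787 * sqrt(2.57) = 100 - 1.787 * 1.6031 = 97.135%
Step 2: C_now = 47.98 * 97.135/100 = 46.605 Ah
Step 3: E_pack = V * C_now = 385.9 * 46.605 = 17985 Wh
Step 4: range = E_pack / consumption = 17985 / 219.7 = 81.86 km

81.86 km


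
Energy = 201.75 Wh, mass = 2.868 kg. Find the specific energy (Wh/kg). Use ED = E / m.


ED = E / m = 201.75 / 2.868 = 70.35 Wh/kg

70.35 Wh/kg


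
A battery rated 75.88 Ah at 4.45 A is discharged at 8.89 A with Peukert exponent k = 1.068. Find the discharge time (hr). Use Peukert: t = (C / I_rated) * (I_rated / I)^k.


t_rated = C / I_rated = 75.88 / 4.45 = 17.052 hr
(I_rated/I)^k = (0.50056)^1.068 = 0.47755
t = t_rated * (I_rated/I)^k = 17.052 * 0.47755 = 8.143 hr

8.143 hr


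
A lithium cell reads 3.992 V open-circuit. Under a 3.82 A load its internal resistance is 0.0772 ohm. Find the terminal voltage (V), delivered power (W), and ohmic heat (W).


Step 1: V_terminal = OCV - I*R = 3.992 - 3.82 * 0.0772 = 3.6971 V
Step 2: P_out = V_terminal * I = 3.6971 * 3.82 = 14.12 W
Step 3: Q = I^2 * R = 3.82^2 * 0.0772 = 1.127 W

V=3.6971 V, P=14.12 W, Q=1.127 W


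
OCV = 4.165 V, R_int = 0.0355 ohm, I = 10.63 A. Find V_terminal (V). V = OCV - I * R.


V = OCV - I*R = 4.165 - 10.63 * 0.0355 = 3.788 V

3.788 V


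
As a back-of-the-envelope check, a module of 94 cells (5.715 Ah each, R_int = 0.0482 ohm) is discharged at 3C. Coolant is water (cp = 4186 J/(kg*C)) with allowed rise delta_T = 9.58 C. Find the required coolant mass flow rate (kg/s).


Step 1: I = 3 * 5.715 = 17.145 A
Step 2: Q_cell = I^2 * R = 17.145^2 * 0.0482 = 14.168 W
Step 3: Q_total = 94 * 14.168 = 1331.8 W
Step 4: m_dot = Q_total / (cp * dT) = 1331.8 / (4186 * 9.58) = 0.03321 kg/s

0.03321 kg/s


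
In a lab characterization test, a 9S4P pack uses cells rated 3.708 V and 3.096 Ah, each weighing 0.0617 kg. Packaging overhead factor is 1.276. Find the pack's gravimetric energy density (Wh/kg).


Step 1: V_pack = 9 * 3.708 = 33.372 V
Step 2: C_pack = 4 * 3.096 = 12.384 Ah
Step 3: E_pack = V_pack * C_pack = 33.372 * 12.384 = 413.28 Wh
Step 4: m_pack = 9 * 4 * 0.0617 * 1.276 = 2.8343 kg
Step 5: ED = E_pack / m_pack = 413.28 / 2.8343 = 145.8 Wh/kg

145.8 Wh/kg


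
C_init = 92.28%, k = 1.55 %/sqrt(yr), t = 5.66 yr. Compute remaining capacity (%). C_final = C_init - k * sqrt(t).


sqrt(t) = sqrt(5.66) = 2.3791
C_final = 92.28 - 1.55 * 2.3791 = 88.59%

88.59%


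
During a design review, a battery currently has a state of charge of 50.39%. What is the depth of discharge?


DOD = 100 - SOC = 100 - 50.39 = 49.61%

49.61%


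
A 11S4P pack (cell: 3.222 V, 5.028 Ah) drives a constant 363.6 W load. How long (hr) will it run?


Step 1: E_pack = Ns * V_cell * Np * C_cell = 11 * 3.222 * 4 * 5.028 = 712.81 Wh
Step 2: t = E_pack / P = 712.81 / 363.6 = 1.960 hr

1.960 hr


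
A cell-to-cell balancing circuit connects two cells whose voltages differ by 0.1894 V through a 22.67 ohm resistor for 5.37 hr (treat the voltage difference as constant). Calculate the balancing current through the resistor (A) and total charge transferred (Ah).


I_bal = dV / R = 0.1894 / 22.67 = 0.0083547 A
Q = I_bal * t = 0.0083547 * 5.37 = 0.04486 Ah

I=0.0083547 A, Q=0.04486 Ah


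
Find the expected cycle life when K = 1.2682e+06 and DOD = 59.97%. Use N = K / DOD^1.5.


DOD^1.5 = 464.41
N = K / DOD^1.5 = 1.2682e+06 / 464.41 = 2731

2731 cycles


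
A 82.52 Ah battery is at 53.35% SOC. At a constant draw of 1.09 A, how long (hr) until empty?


Step 1: remaining = SOC/100 * C_total = 53.35/100 * 82.52 = 44.024 Ah
Step 2: t = remaining / I = 44.024 / 1.09 = 40.39 hr

40.39 hr


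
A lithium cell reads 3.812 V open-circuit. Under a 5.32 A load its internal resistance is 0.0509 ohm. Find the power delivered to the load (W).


Step 1: V_terminal = OCV - I*R = 3.812 - 5.32 * 0.0509 = 3.5412 V
Step 2: P_out = V_terminal * I = 3.5412 * 5.32 = 18.84 W

18.84 W


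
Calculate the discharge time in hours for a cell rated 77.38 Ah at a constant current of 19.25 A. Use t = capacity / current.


t = capacity / current = 77.38 / 19.25 = 4.020 hr

4.020 hr


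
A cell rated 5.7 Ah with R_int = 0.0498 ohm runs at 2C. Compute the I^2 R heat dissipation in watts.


Step 1: I = C_rate * capacity = 2 * 5.7 = 11.4 A
Step 2: Q = I^2 * R = 11.4^2 * 0.0498 = 129.96 * 0.0498 = 6.472 W

6.472 W


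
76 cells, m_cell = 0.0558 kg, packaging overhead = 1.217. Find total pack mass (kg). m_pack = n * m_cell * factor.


m_pack = n * m_cell * overhead = 76 * 0.0558 * 1.217 = 5.161 kg

5.161 kg


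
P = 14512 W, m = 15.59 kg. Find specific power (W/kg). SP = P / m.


SP = P / m = 14512 / 15.59 = 930.9 W/kg

930.9 W/kg


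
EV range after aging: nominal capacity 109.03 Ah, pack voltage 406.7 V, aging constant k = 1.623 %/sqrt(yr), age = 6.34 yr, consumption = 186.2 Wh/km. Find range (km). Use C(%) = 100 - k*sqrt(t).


Step 1: capacity retention = 100 - 1.623 * sqrt(6.34) = 100 - 1.623 * 2.5179 = 95.913%
Step 2: C_now = 109.03 * 95.913/100 = 104.57 Ah
Step 3: E_pack = V * C_now = 406.7 * 104.57 = 42529 Wh
Step 4: range = E_pack / consumption = 42529 / 186.2 = 228.4 km

228.4 km


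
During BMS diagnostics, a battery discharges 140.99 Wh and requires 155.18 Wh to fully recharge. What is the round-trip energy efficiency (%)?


Round-trip efficiency = 140.99/155.18 * 100% = 90.86%

90.86%


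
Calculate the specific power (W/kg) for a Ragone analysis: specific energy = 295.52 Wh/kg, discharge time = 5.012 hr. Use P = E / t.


P_specific = E / t = 295.52 / 5.012 = 58.96 W/kg

58.96 W/kg


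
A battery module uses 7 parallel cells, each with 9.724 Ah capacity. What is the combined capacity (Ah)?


Parallel capacities add: 7 * 9.724 Ah = 68.068 Ah

68.068 Ah


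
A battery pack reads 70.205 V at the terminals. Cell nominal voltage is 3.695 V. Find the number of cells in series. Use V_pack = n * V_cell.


Rearranging: n = V_pack / V_cell = 70.205 / 3.695 = 19 cells

19


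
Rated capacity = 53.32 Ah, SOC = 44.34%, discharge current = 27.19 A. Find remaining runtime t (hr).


Step 1: remaining = SOC/100 * C_total = 44.34/100 * 53.32 = 23.642 Ah
Step 2: t = remaining / I = 23.642 / 27.19 = 0.8695 hr

0.8695 hr


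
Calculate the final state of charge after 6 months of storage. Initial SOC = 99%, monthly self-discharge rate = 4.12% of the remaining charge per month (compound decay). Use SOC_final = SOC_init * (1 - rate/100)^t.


Monthly retention factor = 1 - 4.12/100 = 0.9588
Over 6 months: factor^6 = 0.77691
SOC_final = 99 * 0.77691 = 76.91%

76.91%


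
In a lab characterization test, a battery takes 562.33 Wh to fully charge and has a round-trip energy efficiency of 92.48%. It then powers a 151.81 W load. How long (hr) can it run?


Step 1: E_discharge = eta/100 * E_charge = 92.48/100 * 562.33 = 520.04 Wh
Step 2: t = E_discharge / P = 520.04 / 151.81 = 3.426 hr

3.426 hr


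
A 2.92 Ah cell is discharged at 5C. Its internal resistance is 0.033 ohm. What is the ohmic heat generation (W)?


Step 1: I = C_rate * capacity = 5 * 2.92 = 14.6 A
Step 2: Q = I^2 * R = 14.6^2 * 0.033 = 213.16 * 0.033 = 7.034 W

7.034 W


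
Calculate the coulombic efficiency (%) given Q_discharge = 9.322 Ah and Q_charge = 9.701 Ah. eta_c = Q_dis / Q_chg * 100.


eta_c = Q_dis / Q_chg * 100 = 9.322 / 9.701 * 100 = 96.09%

96.09%


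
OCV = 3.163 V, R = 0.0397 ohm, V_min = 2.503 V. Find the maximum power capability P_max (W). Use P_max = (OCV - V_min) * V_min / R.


dV = OCV - V_min = 0.66 V (so I_max = dV / R)
P_max = dV * V_min / R = 0.66 * 2.503 / 0.0397 = 41.61 W

41.61 W


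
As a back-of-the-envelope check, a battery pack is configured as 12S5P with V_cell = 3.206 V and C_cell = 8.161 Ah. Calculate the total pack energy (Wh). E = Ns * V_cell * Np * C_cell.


E = Ns * Vcell * Np * Ccell = 12 * 3.206 * 5 * 8.161 = 1570 Wh

1570 Wh


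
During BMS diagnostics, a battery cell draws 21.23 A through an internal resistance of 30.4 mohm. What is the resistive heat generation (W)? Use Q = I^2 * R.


Convert: R = 30.4 mohm = 0.0304 ohm
Q = I^2 * R = 21.23^2 * 0.0304 = 13.70 W

13.70 W


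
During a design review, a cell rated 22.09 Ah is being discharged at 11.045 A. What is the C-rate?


C_rate = I / capacity = 11.045 / 22.09 = 0.5C

0.5C


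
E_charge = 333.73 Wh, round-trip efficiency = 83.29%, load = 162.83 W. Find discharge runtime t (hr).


Step 1: E_discharge = eta/100 * E_charge = 83.29/100 * 333.73 = 277.96 Wh
Step 2: t = E_discharge / P = 277.96 / 162.83 = 1.707 hr

1.707 hr


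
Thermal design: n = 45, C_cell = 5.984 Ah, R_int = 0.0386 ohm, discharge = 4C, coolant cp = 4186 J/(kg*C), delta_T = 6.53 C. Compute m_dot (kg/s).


Step 1: I = 4 * 5.984 = 23.936 A
Step 2: Q_cell = I^2 * R = 23.936^2 * 0.0386 = 22.115 W
Step 3: Q_total = 45 * 22.115 = 995.18 W
Step 4: m_dot = Q_total / (cp * dT) = 995.18 / (4186 * 6.53) = 0.03641 kg/s

0.03641 kg/s


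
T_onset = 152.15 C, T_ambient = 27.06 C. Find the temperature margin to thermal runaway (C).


Safety margin = 152.15 C - 27.06 C = 125.09 C

125.09 C


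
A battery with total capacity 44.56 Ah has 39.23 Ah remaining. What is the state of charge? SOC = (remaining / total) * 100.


SOC% = 39.23 / 44.56 * 100 = 88.04%

88.04%


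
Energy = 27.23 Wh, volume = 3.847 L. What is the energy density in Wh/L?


ED = E / V = 27.23 / 3.847 = 7.078 Wh/L

7.078 Wh/L


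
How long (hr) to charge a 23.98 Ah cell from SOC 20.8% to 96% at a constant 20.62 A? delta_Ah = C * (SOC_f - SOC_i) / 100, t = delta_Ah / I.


delta_Ah = 23.98 * (96 - 20.8) / 100 = 18.033 Ah
t = delta_Ah / I = 18.033 / 20.62 = 0.8745 hr

0.8745 hr


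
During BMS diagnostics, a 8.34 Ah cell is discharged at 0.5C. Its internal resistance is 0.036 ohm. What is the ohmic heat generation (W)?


Step 1: I = C_rate * capacity = 0.5 * 8.34 = 4.17 A
Step 2: Q = I^2 * R = 4.17^2 * 0.036 = 17.389 * 0.036 = 0.6260 W

0.6260 W


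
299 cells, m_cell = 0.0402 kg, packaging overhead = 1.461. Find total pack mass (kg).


m_pack = n * m_cell * overhead = 299 * 0.0402 * 1.461 = 17.56 kg

17.56 kg


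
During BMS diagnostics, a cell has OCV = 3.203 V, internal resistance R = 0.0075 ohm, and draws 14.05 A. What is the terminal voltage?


IR drop = 14.05 * 0.0075 = 0.10538 V
V = 3.203 - 0.10538 = 3.098 V

3.098 V


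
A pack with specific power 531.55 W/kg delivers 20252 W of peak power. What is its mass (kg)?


m = P / SP = 20252 / 531.55 = 38.10 kg

38.10 kg


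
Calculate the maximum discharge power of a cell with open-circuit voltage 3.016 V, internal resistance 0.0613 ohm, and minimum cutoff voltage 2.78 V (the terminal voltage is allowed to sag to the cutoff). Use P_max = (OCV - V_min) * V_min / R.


dV = OCV - V_min = 0.236 V (so I_max = dV / R)
P_max = dV * V_min / R = 0.236 * 2.78 / 0.0613 = 10.70 W

10.70 W


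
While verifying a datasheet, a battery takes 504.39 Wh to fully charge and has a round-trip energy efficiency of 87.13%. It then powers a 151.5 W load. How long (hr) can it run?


Step 1: E_discharge = eta/100 * E_charge = 87.13/100 * 504.39 = 439.48 Wh
Step 2: t = E_discharge / P = 439.48 / 151.5 = 2.901 hr

2.901 hr


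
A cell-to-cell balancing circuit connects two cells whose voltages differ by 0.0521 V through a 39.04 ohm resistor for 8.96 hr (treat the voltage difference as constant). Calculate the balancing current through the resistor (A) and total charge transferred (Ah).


I_bal = dV / R = 0.0521 / 39.04 = 0.0013345 A
Q = I_bal * t = 0.0013345 * 8.96 = 0.01196 Ah

I=0.0013345 A, Q=0.01196 Ah


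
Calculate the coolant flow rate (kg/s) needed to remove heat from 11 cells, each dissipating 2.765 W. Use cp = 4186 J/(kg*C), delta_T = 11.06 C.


Step 1: Total heat Q = 11 * 2.765 W = 30.415 W
Step 2: denom = cp * dT = 4186 * 11.06 = 46297
Step 3: m_dot = 30.415 / 46297 = 6.570e-04 kg/s

6.570e-04 kg/s


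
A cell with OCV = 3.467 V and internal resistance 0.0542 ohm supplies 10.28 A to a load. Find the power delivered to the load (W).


Step 1: V_terminal = OCV - I*R = 3.467 - 10.28 * 0.0542 = 2.9098 V
Step 2: P_out = V_terminal * I = 2.9098 * 10.28 = 29.91 W

29.91 W


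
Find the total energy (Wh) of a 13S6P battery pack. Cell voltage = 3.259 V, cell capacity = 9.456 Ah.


V_pack = 13 * 3.259 = 42.367 V
C_pack = 6 * 9.456 = 56.736 Ah
E = V_pack * C_pack = 42.367 * 56.736 = 2404 Wh

2404 Wh


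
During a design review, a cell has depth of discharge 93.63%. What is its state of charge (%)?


SOC = 100 - DOD = 100 - 93.63 = 6.37%

6.37%
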